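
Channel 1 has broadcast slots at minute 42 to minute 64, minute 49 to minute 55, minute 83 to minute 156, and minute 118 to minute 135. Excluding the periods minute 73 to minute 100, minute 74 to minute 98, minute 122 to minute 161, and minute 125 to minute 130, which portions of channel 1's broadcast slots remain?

A, merged: minute 42 to minute 64, minute 83 to minute 156.
B, merged: minute 73 to minute 100, minute 122 to minute 161.
minute 42 to minute 64: nothing removed.
minute 83 to minute 156 \ B = minute 100 to minute 122.

minute 42 to minute 64, minute 100 to minute 122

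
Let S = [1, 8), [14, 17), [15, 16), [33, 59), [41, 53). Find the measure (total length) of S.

36

Merged: [1, 8), [14, 17), [33, 59).
Lengths: 7 + 3 + 26 = 36.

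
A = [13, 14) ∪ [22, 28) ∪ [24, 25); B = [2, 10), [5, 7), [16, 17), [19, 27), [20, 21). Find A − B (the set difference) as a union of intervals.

[13, 14) ∪ [27, 28)

Merge the first list: [13, 14), [22, 28).
Merge the second list: [2, 10), [16, 17), [19, 27).
[13, 14) is untouched.
[22, 28) with B removed leaves [27, 28).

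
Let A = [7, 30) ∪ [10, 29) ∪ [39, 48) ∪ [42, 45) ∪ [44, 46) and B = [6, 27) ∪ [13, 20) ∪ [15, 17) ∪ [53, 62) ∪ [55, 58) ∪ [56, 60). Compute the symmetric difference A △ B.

First set merges to [7, 30), [39, 48).
Second set merges to [6, 27), [53, 62).
Only in the first: [27, 30), [39, 48).
Only in the second: [6, 7), [53, 62).
Together these are the periods covered by exactly one.

[6, 7) ∪ [27, 30) ∪ [39, 48) ∪ [53, 62)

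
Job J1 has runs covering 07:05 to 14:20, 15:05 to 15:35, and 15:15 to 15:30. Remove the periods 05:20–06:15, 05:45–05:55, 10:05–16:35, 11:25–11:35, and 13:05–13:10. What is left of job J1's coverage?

Merge the first list: 07:05–14:20, 15:05–15:35.
Merge the second list: 05:20–06:15, 10:05–16:35.
07:05–14:20 minus B → 07:05–10:05.
15:05–15:35: fully covered by B → removed.

07:05–10:05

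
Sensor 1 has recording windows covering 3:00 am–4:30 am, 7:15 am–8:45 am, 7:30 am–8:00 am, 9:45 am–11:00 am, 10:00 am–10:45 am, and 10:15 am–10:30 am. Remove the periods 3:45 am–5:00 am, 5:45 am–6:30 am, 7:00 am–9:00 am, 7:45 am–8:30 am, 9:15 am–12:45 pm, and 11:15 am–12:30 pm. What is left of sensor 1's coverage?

Merge the first list: 3:00 am–4:30 am, 7:15 am–8:45 am, 9:45 am–11:00 am.
Merge the second list: 3:45 am–5:00 am, 5:45 am–6:30 am, 7:00 am–9:00 am, 9:15 am–12:45 pm.
3:00 am–4:30 am with B removed leaves 3:00 am–3:45 am.
7:15 am–8:45 am lies entirely inside B → drops out.
9:45 am–11:00 am lies entirely inside B → drops out.

3:00 am–3:45 am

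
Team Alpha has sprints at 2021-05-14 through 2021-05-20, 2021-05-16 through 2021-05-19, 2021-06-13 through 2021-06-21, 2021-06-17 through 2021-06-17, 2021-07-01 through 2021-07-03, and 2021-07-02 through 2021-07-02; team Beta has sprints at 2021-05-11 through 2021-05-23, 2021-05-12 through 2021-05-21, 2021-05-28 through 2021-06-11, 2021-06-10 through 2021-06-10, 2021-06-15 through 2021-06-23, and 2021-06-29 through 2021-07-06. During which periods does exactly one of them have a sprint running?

2021-05-11 through 2021-05-13, 2021-05-21 through 2021-05-23, 2021-05-28 through 2021-06-11, 2021-06-13 through 2021-06-14, 2021-06-22 through 2021-06-23, 2021-06-29 through 2021-06-30, 2021-07-04 through 2021-07-06

A, merged: 2021-05-14 through 2021-05-20, 2021-06-13 through 2021-06-21, 2021-07-01 through 2021-07-03.
B, merged: 2021-05-11 through 2021-05-23, 2021-05-28 through 2021-06-11, 2021-06-15 through 2021-06-23, 2021-06-29 through 2021-07-06.
A but not B: 2021-06-13 through 2021-06-14.
B but not A: 2021-05-11 through 2021-05-13, 2021-05-21 through 2021-05-23, 2021-05-28 through 2021-06-11, 2021-06-22 through 2021-06-23, 2021-06-29 through 2021-06-30, 2021-07-04 through 2021-07-06.
Combining gives A △ B.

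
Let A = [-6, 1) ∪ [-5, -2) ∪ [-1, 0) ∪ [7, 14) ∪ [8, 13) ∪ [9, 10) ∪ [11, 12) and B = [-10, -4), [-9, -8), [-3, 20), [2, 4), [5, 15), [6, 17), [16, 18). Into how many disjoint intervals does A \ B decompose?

A, merged: [-6, 1), [7, 14).
B, merged: [-10, -4), [-3, 20).
A \ B = [-4, -3).
That is 1 disjoint piece.

1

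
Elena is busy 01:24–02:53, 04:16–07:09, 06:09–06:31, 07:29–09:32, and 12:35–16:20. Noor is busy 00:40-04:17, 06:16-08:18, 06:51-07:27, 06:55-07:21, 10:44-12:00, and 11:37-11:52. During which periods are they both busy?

A, merged: 01:24-02:53, 04:16-07:09, 07:29-09:32, 12:35-16:20.
B, merged: 00:40-04:17, 06:16-08:18, 10:44-12:00.
01:24-02:53 meets the second set on 01:24-02:53.
04:16-07:09 meets the second set on 04:16-04:17, 06:16-07:09.
07:29-09:32 meets the second set on 07:29-08:18.
12:35-16:20: no overlap with the second set.

01:24-02:53, 04:16-04:17, 06:16-07:09, 07:29-08:18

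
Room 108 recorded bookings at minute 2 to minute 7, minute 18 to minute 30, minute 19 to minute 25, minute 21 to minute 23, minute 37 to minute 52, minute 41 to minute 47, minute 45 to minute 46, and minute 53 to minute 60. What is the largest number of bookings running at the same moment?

Sweep endpoints in order; track running count of active intervals.
Peak of 3 reached at minute 21.

3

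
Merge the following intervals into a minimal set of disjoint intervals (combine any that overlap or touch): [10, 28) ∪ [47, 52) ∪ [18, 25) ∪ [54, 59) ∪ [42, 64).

[10, 28) ∪ [42, 64)

Sort by start: [10, 28), [18, 25), [42, 64), [47, 52), [54, 59).
[18, 25) overlaps/touches [10, 28) → extend to [10, 28).
[42, 64) is disjoint → start new block.
[47, 52) overlaps/touches [42, 64) → extend to [42, 64).
[54, 59) overlaps/touches [42, 64) → extend to [42, 64).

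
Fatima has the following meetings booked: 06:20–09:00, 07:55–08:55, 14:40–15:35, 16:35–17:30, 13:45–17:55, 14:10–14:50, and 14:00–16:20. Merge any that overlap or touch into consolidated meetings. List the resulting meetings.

06:20–09:00, 13:45–17:55

Sort by start: 06:20–09:00, 07:55–08:55, 13:45–17:55, 14:00–16:20, 14:10–14:50, 14:40–15:35, 16:35–17:30.
07:55–08:55 overlaps/touches 06:20–09:00 → extend to 06:20–09:00.
13:45–17:55 is disjoint → start new block.
14:00–16:20 overlaps/touches 13:45–17:55 → extend to 13:45–17:55.
14:10–14:50 overlaps/touches 13:45–17:55 → extend to 13:45–17:55.
14:40–15:35 overlaps/touches 13:45–17:55 → extend to 13:45–17:55.
16:35–17:30 overlaps/touches 13:45–17:55 → extend to 13:45–17:55.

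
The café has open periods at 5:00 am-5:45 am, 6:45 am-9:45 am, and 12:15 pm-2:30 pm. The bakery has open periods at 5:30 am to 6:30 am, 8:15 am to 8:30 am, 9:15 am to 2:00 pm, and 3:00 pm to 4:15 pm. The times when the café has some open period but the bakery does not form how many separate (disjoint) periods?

A \ B = 5:00 am–5:30 am, 6:45 am–8:15 am, 8:30 am–9:15 am, 2:00 pm–2:30 pm.
That is 4 disjoint pieces.

4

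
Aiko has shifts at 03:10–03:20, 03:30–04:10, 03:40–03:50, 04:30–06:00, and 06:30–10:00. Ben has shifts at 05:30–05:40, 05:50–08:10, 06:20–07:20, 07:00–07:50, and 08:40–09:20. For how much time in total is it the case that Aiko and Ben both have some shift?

Merge the first list: 03:10–03:20, 03:30–04:10, 04:30–06:00, 06:30–10:00.
Merge the second list: 05:30–05:40, 05:50–08:10, 08:40–09:20.
A ∩ B = 05:30–05:40, 05:50–06:00, 06:30–08:10, 08:40–09:20.
Total: 10 min + 10 min + 1 h 40 min + 40 min = 2 h 40 min.

2 h 40 min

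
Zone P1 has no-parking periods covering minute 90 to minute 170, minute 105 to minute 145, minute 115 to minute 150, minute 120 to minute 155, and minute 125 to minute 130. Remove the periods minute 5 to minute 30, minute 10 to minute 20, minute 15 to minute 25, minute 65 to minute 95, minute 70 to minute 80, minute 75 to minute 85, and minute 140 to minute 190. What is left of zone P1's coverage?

minute 95 to minute 140

Merge the first list: minute 90 to minute 170.
Merge the second list: minute 5 to minute 30, minute 65 to minute 95, minute 140 to minute 190.
minute 90 to minute 170 with B removed leaves minute 95 to minute 140.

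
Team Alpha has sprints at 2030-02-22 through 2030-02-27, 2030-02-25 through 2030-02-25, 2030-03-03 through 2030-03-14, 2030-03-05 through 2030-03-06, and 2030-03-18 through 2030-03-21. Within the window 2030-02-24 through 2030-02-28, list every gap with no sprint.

2030-02-28 through 2030-02-28

After merging, the occupied span is 2030-02-22 through 2030-02-27, 2030-03-03 through 2030-03-14, 2030-03-18 through 2030-03-21.
Gaps within 2030-02-24 through 2030-02-28: 2030-02-28 through 2030-02-28.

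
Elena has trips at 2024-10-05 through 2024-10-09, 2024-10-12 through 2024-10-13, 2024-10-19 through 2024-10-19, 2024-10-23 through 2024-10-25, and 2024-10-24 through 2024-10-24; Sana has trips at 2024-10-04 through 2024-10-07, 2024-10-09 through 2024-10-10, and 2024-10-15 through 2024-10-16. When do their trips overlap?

Merge the first list: 2024-10-05 through 2024-10-09, 2024-10-12 through 2024-10-13, 2024-10-19 through 2024-10-19, 2024-10-23 through 2024-10-25.
2024-10-05 through 2024-10-09 overlaps B on 2024-10-05 through 2024-10-07, 2024-10-09 through 2024-10-09.
2024-10-12 through 2024-10-13 falls entirely outside B.
2024-10-19 through 2024-10-19 falls entirely outside B.
2024-10-23 through 2024-10-25 falls entirely outside B.

2024-10-05 through 2024-10-07, 2024-10-09 through 2024-10-09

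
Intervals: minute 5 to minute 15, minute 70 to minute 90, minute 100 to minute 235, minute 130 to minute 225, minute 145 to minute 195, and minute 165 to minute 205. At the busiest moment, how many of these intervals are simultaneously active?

Walk the sorted start/end points keeping a running depth.
The depth first hits 4 at minute 165.

4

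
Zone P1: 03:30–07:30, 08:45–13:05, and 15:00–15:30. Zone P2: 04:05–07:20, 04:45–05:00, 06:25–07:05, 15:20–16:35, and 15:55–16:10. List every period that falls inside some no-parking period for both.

04:05-07:20, 15:20-15:30

B, merged: 04:05-07:20, 15:20-16:35.
03:30-07:30 ∩ B → 04:05-07:20.
08:45-13:05 meets no B interval.
15:00-15:30 ∩ B → 15:20-15:30.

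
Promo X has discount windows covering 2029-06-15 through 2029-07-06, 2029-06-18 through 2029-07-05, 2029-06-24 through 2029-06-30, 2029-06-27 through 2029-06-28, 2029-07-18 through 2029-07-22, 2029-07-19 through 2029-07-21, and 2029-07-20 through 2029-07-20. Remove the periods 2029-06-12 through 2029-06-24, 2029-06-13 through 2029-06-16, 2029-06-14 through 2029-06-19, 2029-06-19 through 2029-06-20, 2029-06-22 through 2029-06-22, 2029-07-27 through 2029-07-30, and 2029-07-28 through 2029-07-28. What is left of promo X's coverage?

A, merged: 2029-06-15 through 2029-07-06, 2029-07-18 through 2029-07-22.
B, merged: 2029-06-12 through 2029-06-24, 2029-07-27 through 2029-07-30.
2029-06-15 through 2029-07-06 minus B → 2029-06-25 through 2029-07-06.
2029-07-18 through 2029-07-22: no B overlap → unchanged.

2029-06-25 through 2029-07-06, 2029-07-18 through 2029-07-22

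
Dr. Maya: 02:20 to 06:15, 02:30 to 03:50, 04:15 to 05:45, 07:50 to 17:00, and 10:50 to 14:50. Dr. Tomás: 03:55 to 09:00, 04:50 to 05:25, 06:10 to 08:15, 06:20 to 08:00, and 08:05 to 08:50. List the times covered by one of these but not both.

02:20–03:55, 06:15–07:50, 09:00–17:00

A, merged: 02:20–06:15, 07:50–17:00.
B, merged: 03:55–09:00.
Only in the first: 02:20–03:55, 09:00–17:00.
Only in the second: 06:15–07:50.
Together these are the periods covered by exactly one.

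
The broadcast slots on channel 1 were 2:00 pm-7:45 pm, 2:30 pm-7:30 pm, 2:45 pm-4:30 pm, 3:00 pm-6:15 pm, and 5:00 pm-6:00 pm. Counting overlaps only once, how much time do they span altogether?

Merged: 2:00 pm–7:45 pm.
Length: 5 h 45 min.

5 h 45 min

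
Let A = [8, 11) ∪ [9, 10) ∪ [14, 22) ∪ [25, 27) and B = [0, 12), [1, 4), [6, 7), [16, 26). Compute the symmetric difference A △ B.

[0, 8) ∪ [11, 12) ∪ [14, 16) ∪ [22, 25) ∪ [26, 27)

Merge the first list: [8, 11), [14, 22), [25, 27).
Merge the second list: [0, 12), [16, 26).
Only in the first: [14, 16), [26, 27).
Only in the second: [0, 8), [11, 12), [22, 25).
Together these are the periods covered by exactly one.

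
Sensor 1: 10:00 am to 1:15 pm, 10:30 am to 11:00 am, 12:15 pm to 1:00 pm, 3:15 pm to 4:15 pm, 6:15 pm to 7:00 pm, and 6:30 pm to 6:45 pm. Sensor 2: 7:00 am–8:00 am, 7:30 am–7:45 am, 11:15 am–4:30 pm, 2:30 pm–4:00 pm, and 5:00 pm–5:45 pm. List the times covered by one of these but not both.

A, merged: 10:00 am–1:15 pm, 3:15 pm–4:15 pm, 6:15 pm–7:00 pm.
B, merged: 7:00 am–8:00 am, 11:15 am–4:30 pm, 5:00 pm–5:45 pm.
A but not B: 10:00 am–11:15 am, 6:15 pm–7:00 pm.
B but not A: 7:00 am–8:00 am, 1:15 pm–3:15 pm, 4:15 pm–4:30 pm, 5:00 pm–5:45 pm.
Combining gives A △ B.

7:00 am–8:00 am, 10:00 am–11:15 am, 1:15 pm–3:15 pm, 4:15 pm–4:30 pm, 5:00 pm–5:45 pm, 6:15 pm–7:00 pm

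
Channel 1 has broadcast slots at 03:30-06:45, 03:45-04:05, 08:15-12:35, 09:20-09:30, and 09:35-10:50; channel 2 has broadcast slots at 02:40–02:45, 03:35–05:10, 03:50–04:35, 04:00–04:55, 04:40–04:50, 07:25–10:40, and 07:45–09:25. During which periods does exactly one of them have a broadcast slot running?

02:40–02:45, 03:30–03:35, 05:10–06:45, 07:25–08:15, 10:40–12:35

A, merged: 03:30–06:45, 08:15–12:35.
B, merged: 02:40–02:45, 03:35–05:10, 07:25–10:40.
Only in the first: 03:30–03:35, 05:10–06:45, 10:40–12:35.
Only in the second: 02:40–02:45, 07:25–08:15.
Together these are the periods covered by exactly one.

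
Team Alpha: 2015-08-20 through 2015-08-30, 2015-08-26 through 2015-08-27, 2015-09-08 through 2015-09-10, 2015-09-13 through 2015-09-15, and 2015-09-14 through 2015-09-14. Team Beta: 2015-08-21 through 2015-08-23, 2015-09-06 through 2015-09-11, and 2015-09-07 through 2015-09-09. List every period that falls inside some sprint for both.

A, merged: 2015-08-20 through 2015-08-30, 2015-09-08 through 2015-09-10, 2015-09-13 through 2015-09-15.
B, merged: 2015-08-21 through 2015-08-23, 2015-09-06 through 2015-09-11.
2015-08-20 through 2015-08-30 meets the second set on 2015-08-21 through 2015-08-23.
2015-09-08 through 2015-09-10 meets the second set on 2015-09-08 through 2015-09-10.
2015-09-13 through 2015-09-15: no overlap with the second set.

2015-08-21 through 2015-08-23, 2015-09-08 through 2015-09-10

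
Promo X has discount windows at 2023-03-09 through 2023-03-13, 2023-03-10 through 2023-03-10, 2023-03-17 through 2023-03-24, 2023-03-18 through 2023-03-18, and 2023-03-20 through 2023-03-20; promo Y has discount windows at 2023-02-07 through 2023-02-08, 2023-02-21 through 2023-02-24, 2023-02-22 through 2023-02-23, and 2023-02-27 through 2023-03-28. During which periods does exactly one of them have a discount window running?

A, merged: 2023-03-09 through 2023-03-13, 2023-03-17 through 2023-03-24.
B, merged: 2023-02-07 through 2023-02-08, 2023-02-21 through 2023-02-24, 2023-02-27 through 2023-03-28.
Only in the first: none.
Only in the second: 2023-02-07 through 2023-02-08, 2023-02-21 through 2023-02-24, 2023-02-27 through 2023-03-08, 2023-03-14 through 2023-03-16, 2023-03-25 through 2023-03-28.
Together these are the periods covered by exactly one.

2023-02-07 through 2023-02-08, 2023-02-21 through 2023-02-24, 2023-02-27 through 2023-03-08, 2023-03-14 through 2023-03-16, 2023-03-25 through 2023-03-28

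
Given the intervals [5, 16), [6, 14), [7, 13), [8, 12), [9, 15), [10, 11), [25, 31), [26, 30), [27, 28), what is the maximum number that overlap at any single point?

Sweep endpoints in order; track running count of active intervals.
Peak of 6 reached at 10.

6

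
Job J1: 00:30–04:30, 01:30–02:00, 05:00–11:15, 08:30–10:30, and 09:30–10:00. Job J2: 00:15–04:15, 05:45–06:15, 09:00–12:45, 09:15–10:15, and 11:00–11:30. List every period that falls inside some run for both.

00:30-04:15, 05:45-06:15, 09:00-11:15

First set merges to 00:30-04:30, 05:00-11:15.
Second set merges to 00:15-04:15, 05:45-06:15, 09:00-12:45.
00:30-04:30 meets the second set on 00:30-04:15.
05:00-11:15 meets the second set on 05:45-06:15, 09:00-11:15.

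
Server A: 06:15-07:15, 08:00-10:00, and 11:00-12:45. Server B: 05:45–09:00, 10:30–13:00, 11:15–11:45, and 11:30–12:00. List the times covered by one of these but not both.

B, merged: 05:45-09:00, 10:30-13:00.
Only in the first: 09:00-10:00.
Only in the second: 05:45-06:15, 07:15-08:00, 10:30-11:00, 12:45-13:00.
Together these are the periods covered by exactly one.

05:45-06:15, 07:15-08:00, 09:00-10:00, 10:30-11:00, 12:45-13:00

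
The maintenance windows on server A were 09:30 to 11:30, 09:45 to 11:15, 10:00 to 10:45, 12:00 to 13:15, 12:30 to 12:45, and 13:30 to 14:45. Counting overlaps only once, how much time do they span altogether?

4 h 30 min

Merged: 09:30–11:30, 12:00–13:15, 13:30–14:45.
Lengths: 2 h + 1 h 15 min + 1 h 15 min = 4 h 30 min.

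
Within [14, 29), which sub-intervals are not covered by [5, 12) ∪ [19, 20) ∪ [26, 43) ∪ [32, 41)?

The merged coverage is [5, 12), [19, 20), [26, 43).
Complement within [14, 29): [14, 19), [20, 26).

[14, 19) ∪ [20, 26)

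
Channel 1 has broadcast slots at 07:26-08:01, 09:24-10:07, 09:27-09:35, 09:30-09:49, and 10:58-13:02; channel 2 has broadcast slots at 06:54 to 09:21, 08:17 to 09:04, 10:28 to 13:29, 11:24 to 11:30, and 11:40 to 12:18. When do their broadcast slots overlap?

A, merged: 07:26–08:01, 09:24–10:07, 10:58–13:02.
B, merged: 06:54–09:21, 10:28–13:29.
07:26–08:01 ∩ B → 07:26–08:01.
09:24–10:07 meets no B interval.
10:58–13:02 ∩ B → 10:58–13:02.

07:26–08:01, 10:58–13:02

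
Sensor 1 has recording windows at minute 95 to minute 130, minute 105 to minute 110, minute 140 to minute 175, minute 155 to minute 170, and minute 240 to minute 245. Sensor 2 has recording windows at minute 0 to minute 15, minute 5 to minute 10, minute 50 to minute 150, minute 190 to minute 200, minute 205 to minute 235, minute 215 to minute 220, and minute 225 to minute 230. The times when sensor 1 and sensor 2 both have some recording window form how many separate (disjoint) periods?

A, merged: minute 95 to minute 130, minute 140 to minute 175, minute 240 to minute 245.
B, merged: minute 0 to minute 15, minute 50 to minute 150, minute 190 to minute 200, minute 205 to minute 235.
A ∩ B = minute 95 to minute 130, minute 140 to minute 150.
That is 2 disjoint pieces.

2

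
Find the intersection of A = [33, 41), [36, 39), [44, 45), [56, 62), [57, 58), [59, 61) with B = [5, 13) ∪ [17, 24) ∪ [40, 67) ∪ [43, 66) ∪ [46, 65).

First set merges to [33, 41), [44, 45), [56, 62).
Second set merges to [5, 13), [17, 24), [40, 67).
[33, 41) ∩ B → [40, 41).
[44, 45) ∩ B → [44, 45).
[56, 62) ∩ B → [56, 62).

[40, 41) ∪ [44, 45) ∪ [56, 62)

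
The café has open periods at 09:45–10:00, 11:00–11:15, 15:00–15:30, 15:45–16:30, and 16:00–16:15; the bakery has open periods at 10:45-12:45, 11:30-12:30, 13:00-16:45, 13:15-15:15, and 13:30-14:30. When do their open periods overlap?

11:00-11:15, 15:00-15:30, 15:45-16:30

Merge the first list: 09:45-10:00, 11:00-11:15, 15:00-15:30, 15:45-16:30.
Merge the second list: 10:45-12:45, 13:00-16:45.
09:45-10:00 meets no B interval.
11:00-11:15 ∩ B → 11:00-11:15.
15:00-15:30 ∩ B → 15:00-15:30.
15:45-16:30 ∩ B → 15:45-16:30.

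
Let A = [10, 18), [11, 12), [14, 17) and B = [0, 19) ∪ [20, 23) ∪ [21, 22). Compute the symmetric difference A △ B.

Merge the first list: [10, 18).
Merge the second list: [0, 19), [20, 23).
Only in the first: none.
Only in the second: [0, 10), [18, 19), [20, 23).
Together these are the periods covered by exactly one.

[0, 10) ∪ [18, 19) ∪ [20, 23)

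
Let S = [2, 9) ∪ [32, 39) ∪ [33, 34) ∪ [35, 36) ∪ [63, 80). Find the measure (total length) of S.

Merged: [2, 9), [32, 39), [63, 80).
Lengths: 7 + 7 + 17 = 31.

31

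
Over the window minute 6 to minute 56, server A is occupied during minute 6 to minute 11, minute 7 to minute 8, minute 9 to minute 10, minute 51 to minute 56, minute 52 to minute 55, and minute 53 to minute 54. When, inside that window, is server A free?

The merged coverage is minute 6 to minute 11, minute 51 to minute 56.
Complement within minute 6 to minute 56: minute 11 to minute 51.

minute 11 to minute 51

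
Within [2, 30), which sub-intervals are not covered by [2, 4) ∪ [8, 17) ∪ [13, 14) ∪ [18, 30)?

After merging, the occupied span is [2, 4), [8, 17), [18, 30).
Complement within [2, 30): [4, 8), [17, 18).

[4, 8) ∪ [17, 18)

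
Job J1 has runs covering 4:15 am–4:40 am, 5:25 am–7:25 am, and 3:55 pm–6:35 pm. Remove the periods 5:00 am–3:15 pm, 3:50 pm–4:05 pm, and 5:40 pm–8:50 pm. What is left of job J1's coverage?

4:15 am-4:40 am, 4:05 pm-5:40 pm

4:15 am-4:40 am: nothing removed.
5:25 am-7:25 am: entirely removed.
3:55 pm-6:35 pm \ B = 4:05 pm-5:40 pm.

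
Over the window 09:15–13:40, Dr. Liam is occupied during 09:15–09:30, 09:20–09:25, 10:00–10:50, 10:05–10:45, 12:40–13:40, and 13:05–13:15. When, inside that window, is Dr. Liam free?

After merging, the occupied span is 09:15–09:30, 10:00–10:50, 12:40–13:40.
Complement within 09:15–13:40: 09:30–10:00, 10:50–12:40.

09:30–10:00, 10:50–12:40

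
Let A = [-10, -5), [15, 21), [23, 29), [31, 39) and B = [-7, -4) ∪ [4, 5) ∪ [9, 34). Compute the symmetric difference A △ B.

[-10, -7) ∪ [-5, -4) ∪ [4, 5) ∪ [9, 15) ∪ [21, 23) ∪ [29, 31) ∪ [34, 39)

Only in the first: [-10, -7), [34, 39).
Only in the second: [-5, -4), [4, 5), [9, 15), [21, 23), [29, 31).
Together these are the periods covered by exactly one.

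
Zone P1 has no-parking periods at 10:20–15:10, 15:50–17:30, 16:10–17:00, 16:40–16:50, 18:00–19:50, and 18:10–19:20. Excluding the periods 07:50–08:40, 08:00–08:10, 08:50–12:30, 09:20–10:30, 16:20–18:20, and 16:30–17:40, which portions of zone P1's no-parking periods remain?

12:30–15:10, 15:50–16:20, 18:20–19:50

First set merges to 10:20–15:10, 15:50–17:30, 18:00–19:50.
Second set merges to 07:50–08:40, 08:50–12:30, 16:20–18:20.
10:20–15:10 with B removed leaves 12:30–15:10.
15:50–17:30 with B removed leaves 15:50–16:20.
18:00–19:50 with B removed leaves 18:20–19:50.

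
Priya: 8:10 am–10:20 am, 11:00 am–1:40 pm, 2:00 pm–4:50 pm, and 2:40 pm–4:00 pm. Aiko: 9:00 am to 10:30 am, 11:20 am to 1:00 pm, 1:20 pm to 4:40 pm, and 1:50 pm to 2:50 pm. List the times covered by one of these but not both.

Merge the first list: 8:10 am–10:20 am, 11:00 am–1:40 pm, 2:00 pm–4:50 pm.
Merge the second list: 9:00 am–10:30 am, 11:20 am–1:00 pm, 1:20 pm–4:40 pm.
Only in the first: 8:10 am–9:00 am, 11:00 am–11:20 am, 1:00 pm–1:20 pm, 4:40 pm–4:50 pm.
Only in the second: 10:20 am–10:30 am, 1:40 pm–2:00 pm.
Together these are the periods covered by exactly one.

8:10 am–9:00 am, 10:20 am–10:30 am, 11:00 am–11:20 am, 1:00 pm–1:20 pm, 1:40 pm–2:00 pm, 4:40 pm–4:50 pm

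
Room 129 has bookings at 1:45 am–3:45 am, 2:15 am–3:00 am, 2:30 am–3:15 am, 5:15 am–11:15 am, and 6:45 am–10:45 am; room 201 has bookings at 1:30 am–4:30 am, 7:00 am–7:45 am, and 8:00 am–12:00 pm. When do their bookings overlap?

1:45 am-3:45 am, 7:00 am-7:45 am, 8:00 am-11:15 am

A, merged: 1:45 am-3:45 am, 5:15 am-11:15 am.
1:45 am-3:45 am ∩ B → 1:45 am-3:45 am.
5:15 am-11:15 am ∩ B → 7:00 am-7:45 am, 8:00 am-11:15 am.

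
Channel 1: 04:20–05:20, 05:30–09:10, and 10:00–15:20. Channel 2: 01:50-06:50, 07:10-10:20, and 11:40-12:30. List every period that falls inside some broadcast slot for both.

04:20–05:20 ∩ B → 04:20–05:20.
05:30–09:10 ∩ B → 05:30–06:50, 07:10–09:10.
10:00–15:20 ∩ B → 10:00–10:20, 11:40–12:30.

04:20–05:20, 05:30–06:50, 07:10–09:10, 10:00–10:20, 11:40–12:30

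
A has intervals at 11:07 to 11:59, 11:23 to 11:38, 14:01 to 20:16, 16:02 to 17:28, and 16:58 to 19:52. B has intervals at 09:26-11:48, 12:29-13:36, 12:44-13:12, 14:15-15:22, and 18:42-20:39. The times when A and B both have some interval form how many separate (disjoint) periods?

3

Merge the first list: 11:07–11:59, 14:01–20:16.
Merge the second list: 09:26–11:48, 12:29–13:36, 14:15–15:22, 18:42–20:39.
A ∩ B = 11:07–11:48, 14:15–15:22, 18:42–20:16.
That is 3 disjoint pieces.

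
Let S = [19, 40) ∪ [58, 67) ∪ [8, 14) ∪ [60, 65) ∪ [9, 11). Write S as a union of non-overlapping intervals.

[8, 14) ∪ [19, 40) ∪ [58, 67)

Sort by start: [8, 14), [9, 11), [19, 40), [58, 67), [60, 65).
[9, 11) overlaps/touches [8, 14) → extend to [8, 14).
[19, 40) is disjoint → start new block.
[58, 67) is disjoint → start new block.
[60, 65) overlaps/touches [58, 67) → extend to [58, 67).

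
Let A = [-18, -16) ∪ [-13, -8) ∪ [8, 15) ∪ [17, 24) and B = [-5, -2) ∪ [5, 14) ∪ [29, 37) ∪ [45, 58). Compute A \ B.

[-18, -16): nothing removed.
[-13, -8): nothing removed.
[8, 15) \ B = [14, 15).
[17, 24): nothing removed.

[-18, -16) ∪ [-13, -8) ∪ [14, 15) ∪ [17, 24)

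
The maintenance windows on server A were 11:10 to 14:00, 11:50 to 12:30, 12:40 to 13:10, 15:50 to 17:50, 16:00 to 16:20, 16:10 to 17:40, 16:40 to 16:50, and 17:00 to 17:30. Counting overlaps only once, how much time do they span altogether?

Merged: 11:10–14:00, 15:50–17:50.
Lengths: 2 h 50 min + 2 h = 4 h 50 min.

4 h 50 min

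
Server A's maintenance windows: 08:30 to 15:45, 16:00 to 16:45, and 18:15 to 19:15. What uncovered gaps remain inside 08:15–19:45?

Covered (merged): 08:30–15:45, 16:00–16:45, 18:15–19:15.
Uncovered inside 08:15–19:45: 08:15–08:30, 15:45–16:00, 16:45–18:15, 19:15–19:45.

08:15–08:30, 15:45–16:00, 16:45–18:15, 19:15–19:45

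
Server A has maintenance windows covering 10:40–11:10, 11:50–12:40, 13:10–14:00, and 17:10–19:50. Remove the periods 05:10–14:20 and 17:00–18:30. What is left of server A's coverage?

10:40–11:10: entirely removed.
11:50–12:40: entirely removed.
13:10–14:00: entirely removed.
17:10–19:50 \ B = 18:30–19:50.

18:30–19:50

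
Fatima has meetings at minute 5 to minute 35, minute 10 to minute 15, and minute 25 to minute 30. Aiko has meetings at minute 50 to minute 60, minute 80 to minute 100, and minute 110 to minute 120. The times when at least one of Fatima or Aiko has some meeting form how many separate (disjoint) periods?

4

First set merges to minute 5 to minute 35.
A ∪ B = minute 5 to minute 35, minute 50 to minute 60, minute 80 to minute 100, minute 110 to minute 120.
That is 4 disjoint pieces.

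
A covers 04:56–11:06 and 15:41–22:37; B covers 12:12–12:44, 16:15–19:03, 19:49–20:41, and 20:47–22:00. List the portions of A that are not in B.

04:56–11:06: no B overlap → unchanged.
15:41–22:37 minus B → 15:41–16:15, 19:03–19:49, 20:41–20:47, 22:00–22:37.

04:56–11:06, 15:41–16:15, 19:03–19:49, 20:41–20:47, 22:00–22:37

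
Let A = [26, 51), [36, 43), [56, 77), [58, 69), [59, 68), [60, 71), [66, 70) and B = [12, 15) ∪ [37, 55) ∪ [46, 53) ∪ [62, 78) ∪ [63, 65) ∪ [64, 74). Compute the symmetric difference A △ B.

[12, 15) ∪ [26, 37) ∪ [51, 55) ∪ [56, 62) ∪ [77, 78)

A, merged: [26, 51), [56, 77).
B, merged: [12, 15), [37, 55), [62, 78).
A \ B = [26, 37), [56, 62).
B \ A = [12, 15), [51, 55), [77, 78).
Union of the two gives the symmetric difference.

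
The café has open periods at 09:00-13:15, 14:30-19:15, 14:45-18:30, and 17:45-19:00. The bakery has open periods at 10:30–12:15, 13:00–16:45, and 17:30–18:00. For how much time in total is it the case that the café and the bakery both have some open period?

4 h 45 min

First set merges to 09:00–13:15, 14:30–19:15.
A ∩ B = 10:30–12:15, 13:00–13:15, 14:30–16:45, 17:30–18:00.
Total: 1 h 45 min + 15 min + 2 h 15 min + 30 min = 4 h 45 min.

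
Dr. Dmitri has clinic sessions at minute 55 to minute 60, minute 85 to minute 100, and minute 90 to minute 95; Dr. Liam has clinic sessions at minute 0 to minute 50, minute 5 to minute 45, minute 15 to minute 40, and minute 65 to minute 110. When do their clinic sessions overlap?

A, merged: minute 55 to minute 60, minute 85 to minute 100.
B, merged: minute 0 to minute 50, minute 65 to minute 110.
minute 55 to minute 60: no overlap with the second set.
minute 85 to minute 100 meets the second set on minute 85 to minute 100.

minute 85 to minute 100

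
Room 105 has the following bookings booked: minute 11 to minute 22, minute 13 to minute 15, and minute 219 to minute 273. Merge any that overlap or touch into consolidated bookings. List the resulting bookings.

minute 13 to minute 15 overlaps/touches minute 11 to minute 22 → extend to minute 11 to minute 22.
minute 219 to minute 273 is disjoint → start new block.

minute 11 to minute 22, minute 219 to minute 273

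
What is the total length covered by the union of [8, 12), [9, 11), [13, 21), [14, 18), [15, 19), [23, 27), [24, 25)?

16

Merged: [8, 12), [13, 21), [23, 27).
Lengths: 4 + 8 + 4 = 16.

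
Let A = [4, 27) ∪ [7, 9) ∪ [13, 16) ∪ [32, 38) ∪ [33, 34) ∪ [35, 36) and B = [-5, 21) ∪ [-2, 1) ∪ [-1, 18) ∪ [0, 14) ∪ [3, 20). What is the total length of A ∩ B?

17

A, merged: [4, 27), [32, 38).
B, merged: [-5, 21).
A ∩ B = [4, 21).
Total: 17.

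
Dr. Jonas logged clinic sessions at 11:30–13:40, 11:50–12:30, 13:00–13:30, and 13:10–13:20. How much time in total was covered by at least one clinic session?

2 h 10 min

Merged: 11:30-13:40.
Length: 2 h 10 min.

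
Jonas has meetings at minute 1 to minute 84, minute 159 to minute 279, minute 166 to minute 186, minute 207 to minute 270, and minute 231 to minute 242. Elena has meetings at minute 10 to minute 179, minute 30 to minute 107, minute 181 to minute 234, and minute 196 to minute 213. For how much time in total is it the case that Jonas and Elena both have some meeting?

Merge the first list: minute 1 to minute 84, minute 159 to minute 279.
Merge the second list: minute 10 to minute 179, minute 181 to minute 234.
A ∩ B = minute 10 to minute 84, minute 159 to minute 179, minute 181 to minute 234.
Total: 74 minutes + 20 minutes + 53 minutes = 147 minutes.

147 minutes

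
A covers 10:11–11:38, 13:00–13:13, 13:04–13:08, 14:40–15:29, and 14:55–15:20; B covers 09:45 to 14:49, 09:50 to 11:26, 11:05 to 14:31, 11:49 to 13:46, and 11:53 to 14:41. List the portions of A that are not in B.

A, merged: 10:11–11:38, 13:00–13:13, 14:40–15:29.
B, merged: 09:45–14:49.
10:11–11:38: fully covered by B → removed.
13:00–13:13: fully covered by B → removed.
14:40–15:29 minus B → 14:49–15:29.

14:49–15:29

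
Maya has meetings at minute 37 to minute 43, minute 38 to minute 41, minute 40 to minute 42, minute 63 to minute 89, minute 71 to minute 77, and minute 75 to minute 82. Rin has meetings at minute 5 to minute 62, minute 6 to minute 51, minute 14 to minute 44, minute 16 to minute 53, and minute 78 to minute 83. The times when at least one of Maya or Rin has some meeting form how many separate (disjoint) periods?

2

Merge the first list: minute 37 to minute 43, minute 63 to minute 89.
Merge the second list: minute 5 to minute 62, minute 78 to minute 83.
A ∪ B = minute 5 to minute 62, minute 63 to minute 89.
That is 2 disjoint pieces.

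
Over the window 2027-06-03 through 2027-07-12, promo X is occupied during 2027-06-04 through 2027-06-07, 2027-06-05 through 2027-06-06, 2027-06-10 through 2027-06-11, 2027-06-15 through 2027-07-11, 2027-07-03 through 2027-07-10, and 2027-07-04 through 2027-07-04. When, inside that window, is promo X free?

2027-06-03 through 2027-06-03, 2027-06-08 through 2027-06-09, 2027-06-12 through 2027-06-14, 2027-07-12 through 2027-07-12

After merging, the occupied span is 2027-06-04 through 2027-06-07, 2027-06-10 through 2027-06-11, 2027-06-15 through 2027-07-11.
Gaps within 2027-06-03 through 2027-07-12: 2027-06-03 through 2027-06-03, 2027-06-08 through 2027-06-09, 2027-06-12 through 2027-06-14, 2027-07-12 through 2027-07-12.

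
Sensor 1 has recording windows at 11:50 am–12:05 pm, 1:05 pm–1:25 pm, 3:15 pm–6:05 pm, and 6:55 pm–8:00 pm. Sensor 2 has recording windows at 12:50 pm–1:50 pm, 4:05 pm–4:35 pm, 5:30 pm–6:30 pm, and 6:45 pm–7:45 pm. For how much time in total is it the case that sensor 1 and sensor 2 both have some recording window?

A ∩ B = 1:05 pm-1:25 pm, 4:05 pm-4:35 pm, 5:30 pm-6:05 pm, 6:55 pm-7:45 pm.
Total: 20 min + 30 min + 35 min + 50 min = 2 h 15 min.

2 h 15 min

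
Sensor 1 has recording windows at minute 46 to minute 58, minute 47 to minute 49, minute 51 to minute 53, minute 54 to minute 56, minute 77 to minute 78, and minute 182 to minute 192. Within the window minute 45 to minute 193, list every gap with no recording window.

minute 45 to minute 46, minute 58 to minute 77, minute 78 to minute 182, minute 192 to minute 193

After merging, the occupied span is minute 46 to minute 58, minute 77 to minute 78, minute 182 to minute 192.
Uncovered inside minute 45 to minute 193: minute 45 to minute 46, minute 58 to minute 77, minute 78 to minute 182, minute 192 to minute 193.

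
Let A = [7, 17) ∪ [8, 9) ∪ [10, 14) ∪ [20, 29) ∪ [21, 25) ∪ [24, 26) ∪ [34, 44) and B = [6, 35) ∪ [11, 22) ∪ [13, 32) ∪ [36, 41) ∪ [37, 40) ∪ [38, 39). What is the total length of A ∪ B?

First set merges to [7, 17), [20, 29), [34, 44).
Second set merges to [6, 35), [36, 41).
A ∪ B = [6, 44).
Total: 38.

38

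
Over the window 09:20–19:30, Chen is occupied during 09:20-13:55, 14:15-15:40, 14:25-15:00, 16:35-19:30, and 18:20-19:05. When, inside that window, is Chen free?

The merged coverage is 09:20–13:55, 14:15–15:40, 16:35–19:30.
Complement within 09:20–19:30: 13:55–14:15, 15:40–16:35.

13:55–14:15, 15:40–16:35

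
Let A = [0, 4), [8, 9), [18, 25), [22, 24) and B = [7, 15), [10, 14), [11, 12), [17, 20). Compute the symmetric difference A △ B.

[0, 4) ∪ [7, 8) ∪ [9, 15) ∪ [17, 18) ∪ [20, 25)

A, merged: [0, 4), [8, 9), [18, 25).
B, merged: [7, 15), [17, 20).
A but not B: [0, 4), [20, 25).
B but not A: [7, 8), [9, 15), [17, 18).
Combining gives A △ B.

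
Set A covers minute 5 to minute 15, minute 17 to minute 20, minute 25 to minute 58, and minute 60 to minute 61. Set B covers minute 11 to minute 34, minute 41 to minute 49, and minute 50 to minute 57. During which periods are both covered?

minute 5 to minute 15 overlaps B on minute 11 to minute 15.
minute 17 to minute 20 overlaps B on minute 17 to minute 20.
minute 25 to minute 58 overlaps B on minute 25 to minute 34, minute 41 to minute 49, minute 50 to minute 57.
minute 60 to minute 61 falls entirely outside B.

minute 11 to minute 15, minute 17 to minute 20, minute 25 to minute 34, minute 41 to minute 49, minute 50 to minute 57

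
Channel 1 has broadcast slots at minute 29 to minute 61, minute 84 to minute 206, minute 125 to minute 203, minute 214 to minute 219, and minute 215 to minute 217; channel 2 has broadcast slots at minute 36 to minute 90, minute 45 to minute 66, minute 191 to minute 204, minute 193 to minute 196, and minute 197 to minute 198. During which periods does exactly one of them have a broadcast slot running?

minute 29 to minute 36, minute 61 to minute 84, minute 90 to minute 191, minute 204 to minute 206, minute 214 to minute 219

Merge the first list: minute 29 to minute 61, minute 84 to minute 206, minute 214 to minute 219.
Merge the second list: minute 36 to minute 90, minute 191 to minute 204.
Only in the first: minute 29 to minute 36, minute 90 to minute 191, minute 204 to minute 206, minute 214 to minute 219.
Only in the second: minute 61 to minute 84.
Together these are the periods covered by exactly one.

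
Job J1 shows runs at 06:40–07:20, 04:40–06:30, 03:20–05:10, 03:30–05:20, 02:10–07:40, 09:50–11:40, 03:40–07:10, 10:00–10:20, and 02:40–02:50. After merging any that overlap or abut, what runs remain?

02:10–07:40, 09:50–11:40

Sort by start: 02:10–07:40, 02:40–02:50, 03:20–05:10, 03:30–05:20, 03:40–07:10, 04:40–06:30, 06:40–07:20, 09:50–11:40, 10:00–10:20.
02:40–02:50 overlaps/touches 02:10–07:40 → extend to 02:10–07:40.
03:20–05:10 overlaps/touches 02:10–07:40 → extend to 02:10–07:40.
03:30–05:20 overlaps/touches 02:10–07:40 → extend to 02:10–07:40.
03:40–07:10 overlaps/touches 02:10–07:40 → extend to 02:10–07:40.
04:40–06:30 overlaps/touches 02:10–07:40 → extend to 02:10–07:40.
06:40–07:20 overlaps/touches 02:10–07:40 → extend to 02:10–07:40.
09:50–11:40 is disjoint → start new block.
10:00–10:20 overlaps/touches 09:50–11:40 → extend to 09:50–11:40.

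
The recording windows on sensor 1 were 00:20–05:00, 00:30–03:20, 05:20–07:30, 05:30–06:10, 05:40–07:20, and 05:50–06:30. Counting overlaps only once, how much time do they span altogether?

6 h 50 min

Merged: 00:20–05:00, 05:20–07:30.
Lengths: 4 h 40 min + 2 h 10 min = 6 h 50 min.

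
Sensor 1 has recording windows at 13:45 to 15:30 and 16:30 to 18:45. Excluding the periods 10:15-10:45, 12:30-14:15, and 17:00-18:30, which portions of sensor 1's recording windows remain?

13:45–15:30 with B removed leaves 14:15–15:30.
16:30–18:45 with B removed leaves 16:30–17:00, 18:30–18:45.

14:15–15:30, 16:30–17:00, 18:30–18:45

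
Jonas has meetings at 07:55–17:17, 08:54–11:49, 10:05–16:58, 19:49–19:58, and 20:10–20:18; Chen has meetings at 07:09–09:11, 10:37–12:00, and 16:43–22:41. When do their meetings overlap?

07:55–09:11, 10:37–12:00, 16:43–17:17, 19:49–19:58, 20:10–20:18

A, merged: 07:55–17:17, 19:49–19:58, 20:10–20:18.
07:55–17:17 ∩ B → 07:55–09:11, 10:37–12:00, 16:43–17:17.
19:49–19:58 ∩ B → 19:49–19:58.
20:10–20:18 ∩ B → 20:10–20:18.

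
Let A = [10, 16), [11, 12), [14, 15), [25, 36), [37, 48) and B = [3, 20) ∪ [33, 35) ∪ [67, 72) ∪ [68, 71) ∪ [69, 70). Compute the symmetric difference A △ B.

Merge the first list: [10, 16), [25, 36), [37, 48).
Merge the second list: [3, 20), [33, 35), [67, 72).
A \ B = [25, 33), [35, 36), [37, 48).
B \ A = [3, 10), [16, 20), [67, 72).
Union of the two gives the symmetric difference.

[3, 10) ∪ [16, 20) ∪ [25, 33) ∪ [35, 36) ∪ [37, 48) ∪ [67, 72)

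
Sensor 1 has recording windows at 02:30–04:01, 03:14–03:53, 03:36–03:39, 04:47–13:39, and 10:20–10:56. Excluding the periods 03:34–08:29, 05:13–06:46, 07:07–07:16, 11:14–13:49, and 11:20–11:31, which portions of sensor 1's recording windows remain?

02:30-03:34, 08:29-11:14

Merge the first list: 02:30-04:01, 04:47-13:39.
Merge the second list: 03:34-08:29, 11:14-13:49.
02:30-04:01 with B removed leaves 02:30-03:34.
04:47-13:39 with B removed leaves 08:29-11:14.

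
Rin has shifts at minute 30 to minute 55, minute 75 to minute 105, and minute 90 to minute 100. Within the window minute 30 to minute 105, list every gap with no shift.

The merged coverage is minute 30 to minute 55, minute 75 to minute 105.
Complement within minute 30 to minute 105: minute 55 to minute 75.

minute 55 to minute 75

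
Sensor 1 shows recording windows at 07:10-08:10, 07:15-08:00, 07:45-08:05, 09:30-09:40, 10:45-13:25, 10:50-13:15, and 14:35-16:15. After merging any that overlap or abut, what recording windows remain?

07:10–08:10, 09:30–09:40, 10:45–13:25, 14:35–16:15

07:15–08:00 overlaps/touches 07:10–08:10 → extend to 07:10–08:10.
07:45–08:05 overlaps/touches 07:10–08:10 → extend to 07:10–08:10.
09:30–09:40 is disjoint → start new block.
10:45–13:25 is disjoint → start new block.
10:50–13:15 overlaps/touches 10:45–13:25 → extend to 10:45–13:25.
14:35–16:15 is disjoint → start new block.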